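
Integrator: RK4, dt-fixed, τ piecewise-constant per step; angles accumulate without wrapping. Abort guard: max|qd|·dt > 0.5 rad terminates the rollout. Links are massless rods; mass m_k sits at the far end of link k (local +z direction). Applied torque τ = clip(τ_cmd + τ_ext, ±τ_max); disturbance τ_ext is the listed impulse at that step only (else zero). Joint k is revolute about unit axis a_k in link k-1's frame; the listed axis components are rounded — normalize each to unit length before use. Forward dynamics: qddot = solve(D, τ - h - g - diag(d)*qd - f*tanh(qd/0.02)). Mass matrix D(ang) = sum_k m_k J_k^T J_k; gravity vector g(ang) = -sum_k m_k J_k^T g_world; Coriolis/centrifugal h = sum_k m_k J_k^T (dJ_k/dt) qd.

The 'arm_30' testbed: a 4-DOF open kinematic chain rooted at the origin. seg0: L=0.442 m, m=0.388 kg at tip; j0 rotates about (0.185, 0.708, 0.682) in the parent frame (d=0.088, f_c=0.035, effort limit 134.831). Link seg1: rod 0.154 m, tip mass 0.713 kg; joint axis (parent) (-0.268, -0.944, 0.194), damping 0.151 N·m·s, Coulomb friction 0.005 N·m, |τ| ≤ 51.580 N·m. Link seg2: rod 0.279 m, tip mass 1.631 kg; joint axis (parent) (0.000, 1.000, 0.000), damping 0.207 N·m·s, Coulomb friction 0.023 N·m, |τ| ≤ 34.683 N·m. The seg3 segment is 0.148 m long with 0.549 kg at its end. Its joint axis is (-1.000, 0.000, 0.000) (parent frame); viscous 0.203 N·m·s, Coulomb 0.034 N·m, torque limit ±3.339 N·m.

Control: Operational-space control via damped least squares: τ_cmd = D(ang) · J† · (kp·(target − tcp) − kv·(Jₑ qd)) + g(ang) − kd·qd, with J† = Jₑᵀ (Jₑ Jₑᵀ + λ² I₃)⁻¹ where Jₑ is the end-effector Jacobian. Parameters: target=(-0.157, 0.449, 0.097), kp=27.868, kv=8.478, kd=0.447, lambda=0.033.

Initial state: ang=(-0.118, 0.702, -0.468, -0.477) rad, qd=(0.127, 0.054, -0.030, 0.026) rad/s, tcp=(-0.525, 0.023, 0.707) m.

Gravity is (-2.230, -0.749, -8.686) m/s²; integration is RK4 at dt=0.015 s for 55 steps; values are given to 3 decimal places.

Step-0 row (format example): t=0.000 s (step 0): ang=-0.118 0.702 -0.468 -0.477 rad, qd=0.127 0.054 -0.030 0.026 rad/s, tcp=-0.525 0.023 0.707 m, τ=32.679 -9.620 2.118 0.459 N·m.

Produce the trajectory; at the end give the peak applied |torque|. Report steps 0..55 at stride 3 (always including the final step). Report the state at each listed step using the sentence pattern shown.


t=0.045 s (step 3): ang=-0.070 0.720 -0.509 -0.350 rad, qd=1.848 0.737 -1.517 3.599 rad/s, tcp=-0.519 0.013 0.699 m, τ=30.913 -11.789 4.470 -0.646 N·m.
t=0.090 s (step 6): ang=0.035 0.762 -0.589 -0.193 rad, qd=2.707 1.052 -1.984 3.250 rad/s, tcp=-0.494 -0.024 0.683 m, τ=15.989 -9.858 5.128 0.096 N·m.
t=0.135 s (step 9): ang=0.162 0.808 -0.682 -0.061 rad, qd=2.830 0.976 -2.060 2.674 rad/s, tcp=-0.453 -0.074 0.661 m, τ=5.793 -8.315 5.264 0.602 N·m.
t=0.180 s (step 12): ang=0.285 0.848 -0.774 0.051 rad, qd=2.623 0.783 -2.016 2.316 rad/s, tcp=-0.407 -0.121 0.637 m, τ=0.604 -7.507 5.214 0.802 N·m.
t=0.225 s (step 15): ang=0.395 0.878 -0.864 0.149 rad, qd=2.290 0.563 -2.001 2.102 rad/s, tcp=-0.360 -0.160 0.609 m, τ=-1.861 -7.082 5.113 0.848 N·m.
t=0.270 s (step 18): ang=0.490 0.898 -0.955 0.240 rad, qd=1.918 0.372 -2.030 1.958 rad/s, tcp=-0.317 -0.187 0.579 m, τ=-2.945 -6.878 5.022 0.830 N·m.
t=0.315 s (step 21): ang=0.568 0.912 -1.048 0.326 rad, qd=1.540 0.229 -2.092 1.839 rad/s, tcp=-0.280 -0.203 0.546 m, τ=-3.323 -6.821 4.966 0.793 N·m.
t=0.360 s (step 24): ang=0.629 0.920 -1.144 0.406 rad, qd=1.163 0.137 -2.166 1.725 rad/s, tcp=-0.250 -0.211 0.511 m, τ=-3.332 -6.862 4.941 0.756 N·m.
t=0.405 s (step 27): ang=0.673 0.924 -1.243 0.481 rad, qd=0.786 0.091 -2.236 1.607 rad/s, tcp=-0.227 -0.210 0.474 m, τ=-3.146 -6.958 4.928 0.728 N·m.
t=0.450 s (step 30): ang=0.699 0.928 -1.345 0.550 rad, qd=0.400 0.085 -2.285 1.485 rad/s, tcp=-0.209 -0.203 0.435 m, τ=-2.860 -7.064 4.901 0.711 N·m.
t=0.495 s (step 33): ang=0.708 0.932 -1.448 0.614 rad, qd=-0.004 0.110 -2.302 1.361 rad/s, tcp=-0.196 -0.189 0.395 m, τ=-2.531 -7.135 4.832 0.704 N·m.
t=0.540 s (step 36): ang=0.699 0.938 -1.551 0.673 rad, qd=-0.432 0.158 -2.272 1.241 rad/s, tcp=-0.187 -0.170 0.356 m, τ=-2.223 -7.133 4.691 0.704 N·m.
t=0.585 s (step 39): ang=0.669 0.947 -1.652 0.726 rad, qd=-0.899 0.202 -2.204 1.122 rad/s, tcp=-0.181 -0.147 0.317 m, τ=-1.925 -7.020 4.457 0.711 N·m.
t=0.630 s (step 42): ang=0.617 0.956 -1.749 0.774 rad, qd=-1.407 0.230 -2.088 1.012 rad/s, tcp=-0.176 -0.121 0.280 m, τ=-1.641 -6.765 4.101 0.718 N·m.
t=0.675 s (step 45): ang=0.542 0.967 -1.840 0.817 rad, qd=-1.945 0.221 -1.925 0.913 rad/s, tcp=-0.172 -0.092 0.246 m, τ=-1.343 -6.349 3.600 0.723 N·m.
t=0.720 s (step 48): ang=0.442 0.976 -1.922 0.856 rad, qd=-2.490 0.155 -1.715 0.825 rad/s, tcp=-0.168 -0.063 0.217 m, τ=-0.952 -5.762 2.934 0.724 N·m.
t=0.765 s (step 51): ang=0.318 0.980 -1.993 0.891 rad, qd=-2.997 0.020 -1.462 0.745 rad/s, tcp=-0.166 -0.034 0.192 m, τ=-0.328 -5.014 2.079 0.718 N·m.
t=0.810 s (step 54): ang=0.174 0.977 -2.053 0.923 rad, qd=-3.406 -0.174 -1.165 0.677 rad/s, tcp=-0.167 -0.005 0.171 m, τ=0.695 -4.142 1.022 0.705 N·m.
t=0.825 s (step 55): ang=0.122 0.973 -2.069 0.934 rad, qd=-3.510 -0.250 -1.060 0.656 rad/s, tcp=-0.168 0.005 0.165 m.
max |τ| (N·m): 34.974


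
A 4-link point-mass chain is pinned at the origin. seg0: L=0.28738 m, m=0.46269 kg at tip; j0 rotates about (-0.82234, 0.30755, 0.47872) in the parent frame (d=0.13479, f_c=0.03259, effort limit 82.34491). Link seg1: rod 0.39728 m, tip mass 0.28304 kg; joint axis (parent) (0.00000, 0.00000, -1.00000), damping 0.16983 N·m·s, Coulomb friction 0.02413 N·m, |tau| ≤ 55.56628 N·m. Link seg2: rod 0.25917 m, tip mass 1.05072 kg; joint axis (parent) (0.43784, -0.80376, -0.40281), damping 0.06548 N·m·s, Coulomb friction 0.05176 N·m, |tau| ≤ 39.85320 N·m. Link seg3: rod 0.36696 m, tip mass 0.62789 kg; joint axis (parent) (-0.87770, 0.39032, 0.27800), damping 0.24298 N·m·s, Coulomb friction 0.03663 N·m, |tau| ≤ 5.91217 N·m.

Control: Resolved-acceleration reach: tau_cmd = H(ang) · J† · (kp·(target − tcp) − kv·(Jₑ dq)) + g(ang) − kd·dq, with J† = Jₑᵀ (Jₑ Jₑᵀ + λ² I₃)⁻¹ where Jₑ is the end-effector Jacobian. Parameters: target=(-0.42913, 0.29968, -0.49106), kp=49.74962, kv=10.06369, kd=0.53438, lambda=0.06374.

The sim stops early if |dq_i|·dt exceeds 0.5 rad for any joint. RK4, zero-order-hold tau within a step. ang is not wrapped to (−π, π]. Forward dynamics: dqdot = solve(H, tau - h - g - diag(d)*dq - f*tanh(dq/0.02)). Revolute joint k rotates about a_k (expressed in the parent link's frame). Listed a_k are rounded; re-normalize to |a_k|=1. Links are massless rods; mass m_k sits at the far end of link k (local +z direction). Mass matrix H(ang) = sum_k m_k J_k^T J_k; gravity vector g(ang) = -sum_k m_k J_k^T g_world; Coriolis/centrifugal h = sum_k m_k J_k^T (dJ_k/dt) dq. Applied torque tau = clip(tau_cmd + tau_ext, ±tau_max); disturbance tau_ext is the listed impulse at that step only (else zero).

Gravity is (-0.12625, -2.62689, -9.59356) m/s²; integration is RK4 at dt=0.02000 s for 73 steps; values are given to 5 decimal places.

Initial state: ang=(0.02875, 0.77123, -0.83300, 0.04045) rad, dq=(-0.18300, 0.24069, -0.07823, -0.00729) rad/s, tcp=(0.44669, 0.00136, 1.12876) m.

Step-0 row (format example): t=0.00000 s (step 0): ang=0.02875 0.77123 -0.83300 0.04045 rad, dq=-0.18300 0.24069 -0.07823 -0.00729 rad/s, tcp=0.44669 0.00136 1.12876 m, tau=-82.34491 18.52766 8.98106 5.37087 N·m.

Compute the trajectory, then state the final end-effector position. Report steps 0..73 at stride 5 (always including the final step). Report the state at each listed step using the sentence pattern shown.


t=0.10000 s (step 5): ang=-0.37697 0.67233 -0.79090 1.09728 rad, dq=-7.10626 -2.98856 -5.68137 10.18840 rad/s, tcp=0.33000 -0.09982 0.97109 m, tau=25.30025 -6.99763 -8.64905 5.08353 N·m.
t=0.20000 s (step 10): ang=-0.87585 1.05429 -1.79296 1.99893 rad, dq=-3.42146 6.35380 -16.37736 3.62586 rad/s, tcp=-0.00290 -0.24119 0.72769 m, tau=29.81806 -15.23353 14.79606 -3.72929 N·m.
t=0.30000 s (step 15): ang=-1.36350 0.58382 -1.73317 1.85895 rad, dq=-4.76674 -6.77645 7.69856 -0.72313 rad/s, tcp=-0.24872 -0.36876 0.62167 m, tau=36.88413 -6.99478 -18.57985 0.95091 N·m.
t=0.40000 s (step 20): ang=-1.69417 0.42036 -1.76419 2.03335 rad, dq=-4.28433 -4.89287 2.72752 -1.20237 rad/s, tcp=-0.46846 -0.39863 0.45821 m, tau=-26.29601 -0.07793 7.44646 0.82886 N·m.
t=0.50000 s (step 25): ang=-2.02693 0.10265 -1.34840 2.26930 rad, dq=-1.14357 -0.94376 1.29608 5.39153 rad/s, tcp=-0.64134 -0.33148 0.23866 m, tau=8.82862 -5.63510 2.73892 -2.12101 N·m.
t=0.60000 s (step 30): ang=-2.23307 -0.23277 -0.76234 2.59856 rad, dq=-2.60061 -3.65520 8.72010 3.28456 rad/s, tcp=-0.70615 -0.19374 0.05062 m, tau=12.15773 -1.84944 -4.74103 -1.18845 N·m.
t=0.70000 s (step 35): ang=-2.53400 -0.44152 -0.31128 2.86987 rad, dq=-3.37565 -0.57579 1.45365 2.23083 rad/s, tcp=-0.68829 -0.01755 -0.11203 m, tau=19.94509 -0.43545 -3.67776 -1.59359 N·m.
t=0.80000 s (step 40): ang=-2.78040 -0.55025 -0.25554 3.09143 rad, dq=-1.47504 -1.36250 -0.01364 2.26698 rad/s, tcp=-0.63861 0.15423 -0.21664 m, tau=15.47611 0.48547 -2.22530 -2.28847 N·m.
t=0.90000 s (step 45): ang=-2.87692 -0.69636 -0.26534 3.27877 rad, dq=-0.70492 -2.14921 -0.35824 0.90772 rad/s, tcp=-0.59230 0.24972 -0.29728 m, tau=3.37237 1.05793 0.14771 -1.75814 N·m.
t=1.00000 s (step 50): ang=-2.92623 -0.80957 -0.26073 3.40995 rad, dq=-0.27492 0.00847 0.64684 1.93747 rad/s, tcp=-0.55957 0.29567 -0.35654 m, tau=-0.68137 0.08439 0.36569 -2.63821 N·m.
t=1.10000 s (step 55): ang=-2.96053 -0.90458 -0.24407 3.49337 rad, dq=-0.32630 -1.11835 0.05713 0.43507 rad/s, tcp=-0.53426 0.32017 -0.39676 m, tau=-1.28798 0.86471 0.52896 -1.92414 N·m.
t=1.20000 s (step 60): ang=-2.98501 -0.98154 -0.22030 3.54899 rad, dq=-0.19509 -0.67300 0.28003 0.47848 rad/s, tcp=-0.51413 0.33369 -0.42377 m, tau=-1.82011 0.77785 0.40832 -2.06918 N·m.
t=1.30000 s (step 65): ang=-3.00074 -1.04462 -0.19233 3.58735 rad, dq=-0.11914 -0.57483 0.28818 0.31647 rad/s, tcp=-0.49811 0.33997 -0.44223 m, tau=-2.25233 0.86838 0.38467 -2.04895 N·m.
t=1.40000 s (step 70): ang=-3.00953 -1.09685 -0.16352 3.61405 rad, dq=-0.05966 -0.47597 0.28581 0.22259 rad/s, tcp=-0.48553 0.34135 -0.45511 m, tau=-2.62488 0.94468 0.38048 -2.04814 N·m.
t=1.46000 s (step 73): ang=-3.01230 -1.12382 -0.14665 3.62614 rad, dq=-0.03382 -0.42621 0.27676 0.18109 rad/s, tcp=-0.47934 0.34060 -0.46097 m.
final tcp position (m): -0.47934 0.34060 -0.46097


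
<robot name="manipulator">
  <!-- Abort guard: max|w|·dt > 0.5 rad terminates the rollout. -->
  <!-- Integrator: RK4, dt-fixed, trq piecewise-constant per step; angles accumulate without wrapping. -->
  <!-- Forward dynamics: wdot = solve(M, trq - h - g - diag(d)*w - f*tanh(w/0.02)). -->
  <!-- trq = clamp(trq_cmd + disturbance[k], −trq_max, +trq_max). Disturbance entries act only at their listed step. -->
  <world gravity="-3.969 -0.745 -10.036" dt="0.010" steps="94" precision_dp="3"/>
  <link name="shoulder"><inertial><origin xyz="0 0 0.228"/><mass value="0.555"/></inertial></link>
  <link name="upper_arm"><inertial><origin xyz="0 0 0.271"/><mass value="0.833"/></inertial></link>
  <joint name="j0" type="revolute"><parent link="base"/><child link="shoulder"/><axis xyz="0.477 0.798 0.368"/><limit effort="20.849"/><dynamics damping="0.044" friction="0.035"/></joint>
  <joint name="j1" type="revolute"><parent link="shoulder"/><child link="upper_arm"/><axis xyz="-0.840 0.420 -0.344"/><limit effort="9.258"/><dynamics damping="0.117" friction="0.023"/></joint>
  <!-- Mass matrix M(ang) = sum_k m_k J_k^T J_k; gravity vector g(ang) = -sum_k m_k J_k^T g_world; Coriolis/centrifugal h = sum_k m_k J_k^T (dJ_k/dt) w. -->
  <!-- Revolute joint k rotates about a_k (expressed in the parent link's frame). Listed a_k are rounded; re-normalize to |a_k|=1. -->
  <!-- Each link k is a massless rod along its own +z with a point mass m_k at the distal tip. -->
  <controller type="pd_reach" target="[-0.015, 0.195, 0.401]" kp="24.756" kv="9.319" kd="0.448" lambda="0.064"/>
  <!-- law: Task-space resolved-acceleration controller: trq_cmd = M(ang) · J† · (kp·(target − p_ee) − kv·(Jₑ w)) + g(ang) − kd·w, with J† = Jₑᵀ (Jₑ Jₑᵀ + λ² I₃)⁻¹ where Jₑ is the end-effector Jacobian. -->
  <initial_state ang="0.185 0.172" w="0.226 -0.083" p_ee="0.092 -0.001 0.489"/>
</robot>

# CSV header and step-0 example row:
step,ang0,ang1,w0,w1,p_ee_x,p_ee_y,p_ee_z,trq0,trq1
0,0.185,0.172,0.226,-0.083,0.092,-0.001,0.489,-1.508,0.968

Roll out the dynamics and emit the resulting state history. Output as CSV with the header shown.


step,ang0,ang1,w0,w1,p_ee_x,p_ee_y,p_ee_z,trq0,trq1
1,0.187,0.172,0.108,0.063,0.093,-0.002,0.489,-1.260,0.833
2,0.187,0.173,0.004,0.176,0.093,-0.002,0.489,-1.035,0.724
3,0.187,0.175,-0.086,0.268,0.093,-0.001,0.488,-0.834,0.630
4,0.186,0.178,-0.166,0.343,0.093,0.000,0.488,-0.652,0.551
5,0.184,0.182,-0.236,0.402,0.093,0.001,0.488,-0.484,0.483
6,0.181,0.186,-0.298,0.449,0.092,0.003,0.488,-0.330,0.425
7,0.178,0.191,-0.353,0.487,0.091,0.004,0.489,-0.187,0.375
8,0.174,0.196,-0.402,0.515,0.090,0.006,0.489,-0.056,0.332
9,0.170,0.201,-0.445,0.537,0.089,0.008,0.489,0.065,0.294
10,0.165,0.207,-0.482,0.554,0.088,0.011,0.489,0.177,0.262
11,0.160,0.212,-0.515,0.565,0.087,0.013,0.489,0.281,0.233
12,0.155,0.218,-0.544,0.573,0.085,0.015,0.489,0.377,0.207
13,0.149,0.224,-0.568,0.578,0.084,0.018,0.489,0.466,0.185
14,0.143,0.230,-0.589,0.580,0.082,0.020,0.489,0.549,0.164
15,0.137,0.235,-0.607,0.580,0.081,0.023,0.489,0.627,0.146
16,0.131,0.241,-0.622,0.578,0.079,0.025,0.489,0.699,0.129
17,0.125,0.247,-0.635,0.575,0.077,0.028,0.489,0.767,0.114
18,0.119,0.253,-0.645,0.571,0.075,0.030,0.489,0.830,0.100
19,0.112,0.258,-0.653,0.566,0.074,0.033,0.489,0.889,0.088
20,0.105,0.264,-0.660,0.561,0.072,0.035,0.489,0.945,0.076
21,0.099,0.270,-0.664,0.554,0.070,0.038,0.489,0.997,0.065
22,0.092,0.275,-0.667,0.548,0.068,0.041,0.488,1.047,0.054
23,0.086,0.281,-0.669,0.541,0.066,0.043,0.488,1.093,0.044
24,0.079,0.286,-0.669,0.534,0.064,0.046,0.488,1.138,0.035
25,0.072,0.291,-0.669,0.526,0.063,0.048,0.488,1.179,0.026
26,0.065,0.296,-0.667,0.519,0.061,0.051,0.488,1.219,0.018
27,0.059,0.302,-0.665,0.512,0.059,0.053,0.488,1.256,0.010
28,0.052,0.307,-0.662,0.504,0.057,0.056,0.487,1.292,0.002
29,0.046,0.312,-0.658,0.497,0.055,0.058,0.487,1.326,-0.005
30,0.039,0.317,-0.653,0.489,0.054,0.061,0.487,1.358,-0.012
31,0.033,0.321,-0.648,0.482,0.052,0.063,0.487,1.389,-0.019
32,0.026,0.326,-0.642,0.475,0.050,0.065,0.486,1.419,-0.025
33,0.020,0.331,-0.636,0.467,0.048,0.068,0.486,1.447,-0.031
34,0.013,0.336,-0.630,0.460,0.047,0.070,0.486,1.474,-0.037
35,0.007,0.340,-0.623,0.453,0.045,0.072,0.485,1.500,-0.043
36,0.001,0.345,-0.616,0.446,0.043,0.074,0.485,1.525,-0.049
37,-0.005,0.349,-0.609,0.440,0.042,0.077,0.485,1.549,-0.054
38,-0.011,0.353,-0.602,0.433,0.040,0.079,0.484,1.572,-0.060
39,-0.017,0.358,-0.594,0.427,0.039,0.081,0.484,1.594,-0.065
40,-0.023,0.362,-0.586,0.420,0.037,0.083,0.483,1.615,-0.069
41,-0.029,0.366,-0.578,0.414,0.036,0.085,0.483,1.635,-0.074
42,-0.035,0.370,-0.570,0.408,0.034,0.087,0.483,1.655,-0.079
43,-0.040,0.374,-0.562,0.402,0.033,0.089,0.482,1.674,-0.083
44,-0.046,0.378,-0.554,0.396,0.031,0.091,0.482,1.693,-0.087
45,-0.051,0.382,-0.546,0.390,0.030,0.093,0.481,1.710,-0.092
46,-0.057,0.386,-0.538,0.384,0.029,0.095,0.481,1.728,-0.096
47,-0.062,0.390,-0.530,0.378,0.027,0.097,0.480,1.744,-0.099
48,-0.067,0.394,-0.522,0.373,0.026,0.099,0.480,1.760,-0.103
49,-0.073,0.397,-0.514,0.367,0.025,0.101,0.479,1.776,-0.107
50,-0.078,0.401,-0.505,0.362,0.024,0.102,0.479,1.791,-0.110
51,-0.083,0.405,-0.497,0.357,0.022,0.104,0.478,1.806,-0.114
52,-0.088,0.408,-0.489,0.352,0.021,0.106,0.478,1.820,-0.117
53,-0.093,0.412,-0.481,0.347,0.020,0.108,0.477,1.834,-0.120
54,-0.097,0.415,-0.474,0.342,0.019,0.109,0.477,1.847,-0.123
55,-0.102,0.418,-0.466,0.337,0.018,0.111,0.476,1.860,-0.126
56,-0.107,0.422,-0.458,0.332,0.017,0.113,0.476,1.872,-0.129
57,-0.111,0.425,-0.450,0.328,0.016,0.114,0.475,1.885,-0.132
58,-0.116,0.428,-0.443,0.323,0.015,0.116,0.475,1.896,-0.135
59,-0.120,0.432,-0.435,0.319,0.014,0.117,0.474,1.908,-0.138
60,-0.124,0.435,-0.428,0.314,0.013,0.119,0.474,1.919,-0.140
61,-0.129,0.438,-0.420,0.310,0.012,0.120,0.473,1.930,-0.143
62,-0.133,0.441,-0.413,0.306,0.011,0.122,0.473,1.940,-0.145
63,-0.137,0.444,-0.406,0.301,0.010,0.123,0.472,1.951,-0.148
64,-0.141,0.447,-0.399,0.297,0.009,0.125,0.472,1.961,-0.150
65,-0.145,0.450,-0.392,0.293,0.008,0.126,0.471,1.970,-0.152
66,-0.149,0.453,-0.385,0.289,0.008,0.127,0.471,1.980,-0.154
67,-0.152,0.456,-0.378,0.286,0.007,0.129,0.470,1.989,-0.157
68,-0.156,0.458,-0.371,0.282,0.006,0.130,0.470,1.998,-0.159
69,-0.160,0.461,-0.365,0.278,0.005,0.131,0.469,2.006,-0.161
70,-0.164,0.464,-0.358,0.274,0.005,0.133,0.469,2.015,-0.163
71,-0.167,0.467,-0.352,0.271,0.004,0.134,0.468,2.023,-0.165
72,-0.171,0.469,-0.345,0.267,0.003,0.135,0.468,2.031,-0.166
73,-0.174,0.472,-0.339,0.264,0.002,0.136,0.467,2.038,-0.168
74,-0.177,0.475,-0.333,0.260,0.002,0.138,0.467,2.046,-0.170
75,-0.181,0.477,-0.327,0.257,0.001,0.139,0.466,2.053,-0.172
76,-0.184,0.480,-0.321,0.253,0.001,0.140,0.466,2.060,-0.173
77,-0.187,0.482,-0.315,0.250,-0.000,0.141,0.466,2.067,-0.175
78,-0.190,0.485,-0.309,0.247,-0.001,0.142,0.465,2.074,-0.177
79,-0.193,0.487,-0.304,0.244,-0.001,0.143,0.465,2.081,-0.178
80,-0.196,0.490,-0.298,0.241,-0.002,0.144,0.464,2.087,-0.180
81,-0.199,0.492,-0.293,0.238,-0.002,0.145,0.464,2.093,-0.181
82,-0.202,0.495,-0.287,0.235,-0.003,0.146,0.463,2.099,-0.183
83,-0.205,0.497,-0.282,0.232,-0.003,0.147,0.463,2.105,-0.184
84,-0.208,0.499,-0.277,0.229,-0.004,0.148,0.462,2.111,-0.186
85,-0.210,0.501,-0.272,0.226,-0.004,0.149,0.462,2.116,-0.187
86,-0.213,0.504,-0.267,0.223,-0.005,0.150,0.461,2.122,-0.189
87,-0.216,0.506,-0.262,0.220,-0.005,0.151,0.461,2.127,-0.190
88,-0.218,0.508,-0.257,0.217,-0.006,0.152,0.461,2.132,-0.191
89,-0.221,0.510,-0.252,0.215,-0.006,0.153,0.460,2.137,-0.192
90,-0.223,0.512,-0.247,0.212,-0.007,0.154,0.460,2.142,-0.194
91,-0.226,0.514,-0.243,0.209,-0.007,0.155,0.459,2.147,-0.195
92,-0.228,0.517,-0.238,0.207,-0.007,0.155,0.459,2.151,-0.196
93,-0.231,0.519,-0.234,0.204,-0.008,0.156,0.458,2.156,-0.197
94,-0.233,0.521,-0.229,0.202,-0.008,0.157,0.458,,


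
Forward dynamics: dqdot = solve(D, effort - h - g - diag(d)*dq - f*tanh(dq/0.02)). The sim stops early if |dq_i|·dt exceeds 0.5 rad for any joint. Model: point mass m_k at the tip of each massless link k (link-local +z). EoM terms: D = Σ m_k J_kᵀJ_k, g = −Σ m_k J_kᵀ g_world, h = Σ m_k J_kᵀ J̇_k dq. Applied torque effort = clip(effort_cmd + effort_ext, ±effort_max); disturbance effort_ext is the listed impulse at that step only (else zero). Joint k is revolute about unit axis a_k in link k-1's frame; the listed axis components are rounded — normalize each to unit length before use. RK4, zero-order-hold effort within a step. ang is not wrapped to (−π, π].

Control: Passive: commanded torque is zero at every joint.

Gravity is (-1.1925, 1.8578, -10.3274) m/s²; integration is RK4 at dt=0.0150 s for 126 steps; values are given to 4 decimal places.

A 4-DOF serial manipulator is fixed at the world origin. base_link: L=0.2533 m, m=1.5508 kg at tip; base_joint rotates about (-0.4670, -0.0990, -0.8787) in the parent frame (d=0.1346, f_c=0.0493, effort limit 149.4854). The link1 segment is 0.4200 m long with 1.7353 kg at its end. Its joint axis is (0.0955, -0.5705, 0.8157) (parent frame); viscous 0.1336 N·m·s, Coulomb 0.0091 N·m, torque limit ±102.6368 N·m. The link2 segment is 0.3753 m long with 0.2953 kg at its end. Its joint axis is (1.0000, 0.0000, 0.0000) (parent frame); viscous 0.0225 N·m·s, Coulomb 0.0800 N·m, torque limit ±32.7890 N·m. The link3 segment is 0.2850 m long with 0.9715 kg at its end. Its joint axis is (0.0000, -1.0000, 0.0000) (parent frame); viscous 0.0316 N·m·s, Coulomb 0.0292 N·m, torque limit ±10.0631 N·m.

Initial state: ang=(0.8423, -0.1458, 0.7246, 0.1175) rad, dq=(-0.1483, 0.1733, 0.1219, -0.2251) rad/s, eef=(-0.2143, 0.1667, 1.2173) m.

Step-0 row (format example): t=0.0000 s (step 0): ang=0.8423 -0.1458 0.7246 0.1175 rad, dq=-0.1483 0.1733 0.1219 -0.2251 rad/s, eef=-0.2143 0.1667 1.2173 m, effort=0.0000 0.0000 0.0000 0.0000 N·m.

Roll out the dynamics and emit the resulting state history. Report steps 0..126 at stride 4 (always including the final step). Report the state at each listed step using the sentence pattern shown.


t=0.0600 s (step 4): ang=0.8694 -0.1280 0.7674 0.0588 rad, dq=1.0222 0.4579 1.2806 -1.6989 rad/s, eef=-0.2250 0.1568 1.2068 m, effort=0.0000 0.0000 0.0000 0.0000 N·m.
t=0.1200 s (step 8): ang=0.9605 -0.0828 0.8755 -0.0786 rad, dq=1.9706 1.1379 2.3112 -2.7423 rad/s, eef=-0.2488 0.1520 1.1721 m, effort=0.0000 0.0000 0.0000 0.0000 N·m.
t=0.1800 s (step 12): ang=1.1007 0.0199 1.0454 -0.2399 rad, dq=2.6772 2.3794 3.3773 -2.2592 rad/s, eef=-0.2811 0.1534 1.1049 m, effort=0.0000 0.0000 0.0000 0.0000 N·m.
t=0.2400 s (step 16): ang=1.2817 0.2137 1.2823 -0.2916 rad, dq=3.3770 4.1666 4.4792 1.1151 rad/s, eef=-0.3182 0.1628 1.0003 m, effort=0.0000 0.0000 0.0000 0.0000 N·m.
t=0.3000 s (step 20): ang=1.5064 0.5285 1.5657 -0.0305 rad, dq=4.0599 6.3518 4.7313 8.1502 rad/s, eef=-0.3560 0.1806 0.8550 m, effort=0.0000 0.0000 0.0000 0.0000 N·m.
t=0.3600 s (step 24): ang=1.7518 0.9546 1.8322 0.6940 rad, dq=3.9060 7.3056 4.3127 15.1851 rad/s, eef=-0.3611 0.2183 0.6514 m, effort=0.0000 0.0000 0.0000 0.0000 N·m.
t=0.4200 s (step 28): ang=1.9558 1.3188 2.1675 1.6194 rad, dq=2.8732 4.4330 8.0442 14.3801 rad/s, eef=-0.2555 0.2900 0.4066 m, effort=0.0000 0.0000 0.0000 0.0000 N·m.
t=0.4800 s (step 32): ang=2.1185 1.5154 2.9281 2.3153 rad, dq=2.9734 2.8419 17.4680 8.2355 rad/s, eef=-0.0696 0.3793 0.2042 m, effort=0.0000 0.0000 0.0000 0.0000 N·m.
t=0.5400 s (step 36): ang=2.3892 1.7552 4.1547 2.5983 rad, dq=6.6828 5.7663 22.7659 1.1320 rad/s, eef=0.0748 0.4944 0.0622 m, effort=0.0000 0.0000 0.0000 0.0000 N·m.
t=0.6000 s (step 40): ang=2.9708 2.2851 5.4802 2.2511 rad, dq=11.0620 10.6130 14.7818 -14.8063 rad/s, eef=0.1470 0.6586 -0.0081 m, effort=0.0000 0.0000 0.0000 0.0000 N·m.
t=0.6600 s (step 44): ang=3.4970 2.9000 5.7580 1.0632 rad, dq=6.3721 10.3037 -0.4435 -24.7967 rad/s, eef=0.3124 0.9149 -0.0351 m, effort=0.0000 0.0000 0.0000 0.0000 N·m.
t=0.7200 s (step 48): ang=3.5410 3.1996 5.9422 -0.5715 rad, dq=-4.8302 -4.1594 7.4751 -20.8736 rad/s, eef=0.5852 0.9250 -0.1058 m, effort=0.0000 0.0000 0.0000 0.0000 N·m.
t=0.7800 s (step 52): ang=3.0892 2.3846 6.1840 -1.4259 rad, dq=-9.7192 -21.3196 -6.3017 -9.6616 rad/s, eef=0.7554 0.7110 -0.0607 m, effort=0.0000 0.0000 0.0000 0.0000 N·m.
t=0.8400 s (step 56): ang=2.7604 1.6063 5.5804 -1.6468 rad, dq=-2.3524 -7.0294 -9.4149 0.5220 rad/s, eef=0.8331 0.5063 -0.0012 m, effort=0.0000 0.0000 0.0000 0.0000 N·m.
t=0.9000 s (step 60): ang=2.7045 1.3204 5.1330 -1.4826 rad, dq=0.1755 -3.1543 -5.5491 4.4449 rad/s, eef=0.8863 0.3079 0.0025 m, effort=0.0000 0.0000 0.0000 0.0000 N·m.
t=0.9600 s (step 64): ang=2.7626 1.1901 4.8959 -1.1549 rad, dq=1.6974 -1.3104 -2.5380 6.2203 rad/s, eef=0.9160 0.1182 -0.0420 m, effort=0.0000 0.0000 0.0000 0.0000 N·m.
t=1.0200 s (step 68): ang=2.9055 1.1602 4.8089 -0.7632 rad, dq=3.0719 0.3633 -0.4823 6.6061 rad/s, eef=0.9156 -0.0489 -0.1296 m, effort=0.0000 0.0000 0.0000 0.0000 N·m.
t=1.0800 s (step 72): ang=3.1330 1.2459 4.8286 -0.3969 rad, dq=4.5313 2.6287 1.0976 5.2468 rad/s, eef=0.8838 -0.1802 -0.2495 m, effort=0.0000 0.0000 0.0000 0.0000 N·m.
t=1.1400 s (step 76): ang=3.4545 1.4937 4.9384 -0.1757 rad, dq=6.2831 5.7946 2.5329 1.8706 rad/s, eef=0.8247 -0.2702 -0.3874 m, effort=0.0000 0.0000 0.0000 0.0000 N·m.
t=1.2000 s (step 80): ang=3.9108 1.9646 5.1139 -0.1648 rad, dq=9.1023 9.8904 2.7842 -0.5797 rad/s, eef=0.7409 -0.3110 -0.5220 m, effort=0.0000 0.0000 0.0000 0.0000 N·m.
t=1.2600 s (step 84): ang=4.4256 2.4556 5.1417 0.0822 rad, dq=6.4324 4.1353 -2.0201 9.9750 rad/s, eef=0.6242 -0.2767 -0.5873 m, effort=0.0000 0.0000 0.0000 0.0000 N·m.
t=1.3200 s (step 88): ang=4.7002 2.5705 4.9431 0.6650 rad, dq=3.3216 0.9305 -4.3041 7.3073 rad/s, eef=0.4912 -0.2104 -0.5390 m, effort=0.0000 0.0000 0.0000 0.0000 N·m.
t=1.3800 s (step 92): ang=4.8479 2.5953 4.6517 0.9419 rad, dq=1.6762 -0.0850 -5.1842 2.1186 rad/s, eef=0.3551 -0.1625 -0.4560 m, effort=0.0000 0.0000 0.0000 0.0000 N·m.
t=1.4400 s (step 96): ang=4.9132 2.5741 4.3505 0.9275 rad, dq=0.6312 -0.3983 -4.6041 -2.5735 rad/s, eef=0.2151 -0.1279 -0.3862 m, effort=0.0000 0.0000 0.0000 0.0000 N·m.
t=1.5000 s (step 100): ang=4.9435 2.5878 4.1209 0.6371 rad, dq=0.5247 1.1922 -3.0216 -6.9638 rad/s, eef=0.0737 -0.1065 -0.3263 m, effort=0.0000 0.0000 0.0000 0.0000 N·m.
t=1.5600 s (step 104): ang=4.9690 2.7045 3.9671 0.1696 rad, dq=-0.0540 1.8445 -2.3470 -7.2113 rad/s, eef=-0.0420 -0.1139 -0.2530 m, effort=0.0000 0.0000 0.0000 0.0000 N·m.
t=1.6200 s (step 108): ang=4.9040 2.7244 3.8357 -0.1198 rad, dq=-2.1259 -1.3176 -1.9377 -2.4606 rad/s, eef=-0.0999 -0.1450 -0.1678 m, effort=0.0000 0.0000 0.0000 0.0000 N·m.
t=1.6800 s (step 112): ang=4.7235 2.5582 3.7414 -0.1608 rad, dq=-3.7179 -3.9208 -1.2026 0.6620 rad/s, eef=-0.1173 -0.1760 -0.1004 m, effort=0.0000 0.0000 0.0000 0.0000 N·m.
t=1.7400 s (step 116): ang=4.4936 2.3251 3.6894 -0.1058 rad, dq=-3.6387 -3.1741 -0.5297 0.7174 rad/s, eef=-0.1047 -0.2019 -0.0632 m, effort=0.0000 0.0000 0.0000 0.0000 N·m.
t=1.8000 s (step 120): ang=4.2989 2.2088 3.6794 -0.0862 rad, dq=-2.9122 -0.7982 0.2026 0.0420 rad/s, eef=-0.0760 -0.2220 -0.0627 m, effort=0.0000 0.0000 0.0000 0.0000 N·m.
t=1.8600 s (step 124): ang=4.1317 2.2027 3.7148 -0.0880 rad, dq=-2.7585 0.3559 0.9902 -0.0541 rad/s, eef=-0.0378 -0.2340 -0.0995 m, effort=0.0000 0.0000 0.0000 0.0000 N·m.
t=1.8900 s (step 126): ang=4.0478 2.2159 3.7509 -0.0902 rad, dq=-2.8450 0.4835 1.4204 -0.1013 rad/s, eef=-0.0140 -0.2356 -0.1316 m.


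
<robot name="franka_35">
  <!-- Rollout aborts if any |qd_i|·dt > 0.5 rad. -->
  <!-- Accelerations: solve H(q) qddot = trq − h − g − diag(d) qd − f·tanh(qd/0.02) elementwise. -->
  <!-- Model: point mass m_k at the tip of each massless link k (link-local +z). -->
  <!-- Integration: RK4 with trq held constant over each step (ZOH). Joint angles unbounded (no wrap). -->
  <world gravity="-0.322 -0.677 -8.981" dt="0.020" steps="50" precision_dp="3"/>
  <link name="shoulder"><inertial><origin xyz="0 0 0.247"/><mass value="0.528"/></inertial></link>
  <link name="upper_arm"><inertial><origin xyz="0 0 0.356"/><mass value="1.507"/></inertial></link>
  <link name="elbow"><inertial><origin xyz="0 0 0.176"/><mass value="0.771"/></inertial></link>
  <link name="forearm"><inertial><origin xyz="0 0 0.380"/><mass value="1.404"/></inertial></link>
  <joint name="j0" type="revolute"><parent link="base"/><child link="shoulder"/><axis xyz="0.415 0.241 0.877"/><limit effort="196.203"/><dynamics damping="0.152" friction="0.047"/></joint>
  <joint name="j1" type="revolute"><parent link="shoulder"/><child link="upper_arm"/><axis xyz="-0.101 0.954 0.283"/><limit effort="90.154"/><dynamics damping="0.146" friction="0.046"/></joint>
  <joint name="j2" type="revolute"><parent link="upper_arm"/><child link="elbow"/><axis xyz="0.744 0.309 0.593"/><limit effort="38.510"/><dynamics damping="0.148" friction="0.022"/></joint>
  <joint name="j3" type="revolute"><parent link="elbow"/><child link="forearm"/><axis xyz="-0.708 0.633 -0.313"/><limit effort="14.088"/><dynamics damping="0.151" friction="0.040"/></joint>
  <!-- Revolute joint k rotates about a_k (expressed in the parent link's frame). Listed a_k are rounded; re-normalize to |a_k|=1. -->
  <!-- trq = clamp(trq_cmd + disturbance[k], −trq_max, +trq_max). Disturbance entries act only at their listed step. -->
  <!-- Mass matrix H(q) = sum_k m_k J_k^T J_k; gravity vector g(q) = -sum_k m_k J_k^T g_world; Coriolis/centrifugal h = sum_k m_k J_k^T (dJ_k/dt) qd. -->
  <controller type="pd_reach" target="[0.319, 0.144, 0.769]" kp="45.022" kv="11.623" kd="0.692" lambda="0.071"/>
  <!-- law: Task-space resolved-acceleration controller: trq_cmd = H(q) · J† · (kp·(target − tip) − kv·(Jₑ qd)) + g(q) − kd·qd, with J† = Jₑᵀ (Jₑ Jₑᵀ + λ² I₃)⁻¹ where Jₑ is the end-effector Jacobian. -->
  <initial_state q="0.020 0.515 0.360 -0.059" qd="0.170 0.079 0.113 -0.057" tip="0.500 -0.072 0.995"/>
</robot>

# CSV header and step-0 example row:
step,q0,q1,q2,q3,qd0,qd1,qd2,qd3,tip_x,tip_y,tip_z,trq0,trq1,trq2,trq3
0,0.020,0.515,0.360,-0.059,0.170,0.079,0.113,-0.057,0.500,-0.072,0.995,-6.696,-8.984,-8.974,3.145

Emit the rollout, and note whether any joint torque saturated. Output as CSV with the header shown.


step,q0,q1,q2,q3,qd0,qd1,qd2,qd3,tip_x,tip_y,tip_z,trq0,trq1,trq2,trq3
1,0.005,0.522,0.363,-0.056,-1.627,0.617,0.203,0.308,0.501,-0.071,0.993,-4.910,-9.599,-7.896,2.114
2,-0.035,0.537,0.365,-0.050,-2.398,0.907,-0.059,0.355,0.502,-0.067,0.991,-3.795,-10.110,-6.664,1.376
3,-0.085,0.556,0.361,-0.043,-2.671,1.012,-0.342,0.385,0.501,-0.061,0.990,-3.119,-10.603,-5.586,0.730
4,-0.138,0.576,0.351,-0.035,-2.625,0.988,-0.584,0.400,0.500,-0.055,0.989,-2.767,-11.017,-4.685,0.192
5,-0.188,0.595,0.338,-0.027,-2.404,0.883,-0.745,0.417,0.499,-0.047,0.989,-2.629,-11.353,-3.975,-0.248
6,-0.233,0.611,0.322,-0.018,-2.122,0.739,-0.821,0.450,0.498,-0.039,0.990,-2.604,-11.621,-3.432,-0.608
7,-0.272,0.624,0.306,-0.009,-1.854,0.587,-0.828,0.501,0.497,-0.030,0.991,-2.620,-11.832,-3.021,-0.903
8,-0.307,0.634,0.290,0.002,-1.631,0.442,-0.789,0.568,0.496,-0.022,0.992,-2.637,-11.998,-2.702,-1.145
9,-0.338,0.642,0.275,0.014,-1.459,0.310,-0.723,0.647,0.495,-0.013,0.993,-2.641,-12.128,-2.444,-1.344
10,-0.366,0.647,0.261,0.028,-1.331,0.189,-0.641,0.734,0.493,-0.005,0.994,-2.633,-12.230,-2.227,-1.507
11,-0.391,0.649,0.249,0.044,-1.239,0.076,-0.547,0.831,0.491,0.003,0.995,-2.615,-12.309,-2.039,-1.643
12,-0.415,0.650,0.239,0.061,-1.179,-0.029,-0.447,0.936,0.489,0.011,0.996,-2.586,-12.368,-1.871,-1.758
13,-0.438,0.648,0.231,0.081,-1.152,-0.124,-0.346,1.045,0.487,0.019,0.997,-2.544,-12.406,-1.715,-1.853
14,-0.461,0.645,0.225,0.103,-1.126,-0.224,-0.235,1.168,0.484,0.026,0.999,-2.506,-12.404,-1.575,-1.939
15,-0.483,0.639,0.222,0.128,-1.111,-0.324,-0.117,1.301,0.481,0.034,1.000,-2.459,-12.346,-1.445,-2.015
16,-0.505,0.632,0.221,0.155,-1.107,-0.424,0.003,1.440,0.478,0.041,1.001,-2.395,-12.202,-1.320,-2.078
17,-0.527,0.622,0.222,0.185,-1.113,-0.517,0.117,1.571,0.474,0.049,1.002,-2.304,-11.936,-1.185,-2.121
18,-0.550,0.611,0.225,0.218,-1.122,-0.609,0.232,1.703,0.469,0.056,1.003,-2.186,-11.544,-1.056,-2.154
19,-0.572,0.598,0.231,0.253,-1.134,-0.694,0.344,1.825,0.464,0.063,1.004,-2.036,-11.012,-0.930,-2.172
20,-0.595,0.583,0.239,0.291,-1.145,-0.769,0.447,1.929,0.459,0.070,1.004,-1.853,-10.338,-0.804,-2.174
21,-0.618,0.567,0.249,0.330,-1.154,-0.832,0.538,2.010,0.453,0.077,1.004,-1.639,-9.544,-0.677,-2.163
22,-0.641,0.550,0.260,0.371,-1.159,-0.881,0.615,2.065,0.447,0.085,1.004,-1.401,-8.664,-0.549,-2.144
23,-0.664,0.532,0.273,0.412,-1.159,-0.915,0.677,2.094,0.441,0.092,1.004,-1.149,-7.743,-0.424,-2.122
24,-0.687,0.514,0.287,0.454,-1.153,-0.934,0.724,2.099,0.435,0.099,1.003,-0.892,-6.822,-0.303,-2.104
25,-0.710,0.495,0.302,0.496,-1.140,-0.940,0.758,2.085,0.428,0.106,1.002,-0.637,-5.939,-0.187,-2.096
26,-0.733,0.477,0.317,0.537,-1.121,-0.933,0.780,2.054,0.422,0.113,1.001,-0.390,-5.119,-0.079,-2.101
27,-0.755,0.458,0.333,0.578,-1.095,-0.917,0.792,2.013,0.415,0.121,0.999,-0.155,-4.378,0.021,-2.121
28,-0.776,0.440,0.349,0.617,-1.064,-0.892,0.796,1.963,0.409,0.128,0.996,0.067,-3.723,0.112,-2.158
29,-0.797,0.422,0.365,0.656,-1.026,-0.862,0.792,1.908,0.404,0.134,0.994,0.275,-3.154,0.194,-2.211
30,-0.817,0.406,0.381,0.693,-0.984,-0.826,0.783,1.850,0.399,0.141,0.990,0.469,-2.668,0.269,-2.277
31,-0.836,0.389,0.396,0.730,-0.937,-0.787,0.769,1.791,0.394,0.147,0.987,0.650,-2.257,0.335,-2.356
32,-0.855,0.374,0.411,0.765,-0.885,-0.746,0.750,1.732,0.390,0.153,0.983,0.819,-1.915,0.395,-2.445
33,-0.872,0.360,0.426,0.799,-0.829,-0.704,0.728,1.673,0.386,0.159,0.979,0.976,-1.635,0.447,-2.542
34,-0.888,0.346,0.440,0.832,-0.770,-0.661,0.704,1.615,0.382,0.165,0.975,1.121,-1.409,0.493,-2.644
35,-0.902,0.333,0.454,0.863,-0.706,-0.619,0.679,1.559,0.380,0.170,0.970,1.255,-1.231,0.532,-2.749
36,-0.916,0.321,0.467,0.894,-0.639,-0.577,0.653,1.504,0.377,0.175,0.966,1.378,-1.095,0.566,-2.856
37,-0.928,0.310,0.480,0.924,-0.570,-0.536,0.626,1.451,0.375,0.179,0.961,1.489,-0.997,0.594,-2.963
38,-0.939,0.300,0.492,0.952,-0.497,-0.496,0.601,1.399,0.374,0.183,0.956,1.590,-0.932,0.616,-3.070
39,-0.948,0.290,0.504,0.979,-0.423,-0.457,0.576,1.348,0.373,0.187,0.951,1.678,-0.898,0.633,-3.174
40,-0.955,0.282,0.515,1.006,-0.346,-0.420,0.553,1.299,0.372,0.190,0.946,1.755,-0.891,0.644,-3.274
41,-0.962,0.274,0.526,1.031,-0.269,-0.385,0.533,1.251,0.371,0.193,0.940,1.819,-0.908,0.651,-3.372
42,-0.966,0.266,0.536,1.056,-0.191,-0.351,0.514,1.203,0.371,0.196,0.935,1.870,-0.949,0.654,-3.465
43,-0.969,0.259,0.546,1.079,-0.113,-0.318,0.498,1.157,0.371,0.198,0.930,1.907,-1.009,0.652,-3.553
44,-0.971,0.253,0.556,1.102,-0.035,-0.287,0.484,1.112,0.371,0.200,0.925,1.932,-1.089,0.646,-3.636
45,-0.971,0.248,0.566,1.124,0.031,-0.257,0.479,1.067,0.372,0.202,0.920,1.946,-1.197,0.631,-3.714
46,-0.969,0.243,0.575,1.145,0.089,-0.227,0.476,1.022,0.372,0.203,0.915,1.948,-1.326,0.612,-3.786
47,-0.967,0.239,0.585,1.165,0.148,-0.198,0.468,0.976,0.373,0.204,0.910,1.937,-1.461,0.596,-3.851
48,-0.963,0.235,0.594,1.184,0.205,-0.173,0.461,0.932,0.374,0.205,0.905,1.910,-1.606,0.579,-3.912
49,-0.959,0.232,0.603,1.202,0.259,-0.149,0.454,0.889,0.375,0.205,0.900,1.870,-1.760,0.561,-3.968
50,-0.953,0.229,0.612,1.219,0.310,-0.127,0.448,0.847,0.376,0.205,0.896,,,,
# any joint saturated: no


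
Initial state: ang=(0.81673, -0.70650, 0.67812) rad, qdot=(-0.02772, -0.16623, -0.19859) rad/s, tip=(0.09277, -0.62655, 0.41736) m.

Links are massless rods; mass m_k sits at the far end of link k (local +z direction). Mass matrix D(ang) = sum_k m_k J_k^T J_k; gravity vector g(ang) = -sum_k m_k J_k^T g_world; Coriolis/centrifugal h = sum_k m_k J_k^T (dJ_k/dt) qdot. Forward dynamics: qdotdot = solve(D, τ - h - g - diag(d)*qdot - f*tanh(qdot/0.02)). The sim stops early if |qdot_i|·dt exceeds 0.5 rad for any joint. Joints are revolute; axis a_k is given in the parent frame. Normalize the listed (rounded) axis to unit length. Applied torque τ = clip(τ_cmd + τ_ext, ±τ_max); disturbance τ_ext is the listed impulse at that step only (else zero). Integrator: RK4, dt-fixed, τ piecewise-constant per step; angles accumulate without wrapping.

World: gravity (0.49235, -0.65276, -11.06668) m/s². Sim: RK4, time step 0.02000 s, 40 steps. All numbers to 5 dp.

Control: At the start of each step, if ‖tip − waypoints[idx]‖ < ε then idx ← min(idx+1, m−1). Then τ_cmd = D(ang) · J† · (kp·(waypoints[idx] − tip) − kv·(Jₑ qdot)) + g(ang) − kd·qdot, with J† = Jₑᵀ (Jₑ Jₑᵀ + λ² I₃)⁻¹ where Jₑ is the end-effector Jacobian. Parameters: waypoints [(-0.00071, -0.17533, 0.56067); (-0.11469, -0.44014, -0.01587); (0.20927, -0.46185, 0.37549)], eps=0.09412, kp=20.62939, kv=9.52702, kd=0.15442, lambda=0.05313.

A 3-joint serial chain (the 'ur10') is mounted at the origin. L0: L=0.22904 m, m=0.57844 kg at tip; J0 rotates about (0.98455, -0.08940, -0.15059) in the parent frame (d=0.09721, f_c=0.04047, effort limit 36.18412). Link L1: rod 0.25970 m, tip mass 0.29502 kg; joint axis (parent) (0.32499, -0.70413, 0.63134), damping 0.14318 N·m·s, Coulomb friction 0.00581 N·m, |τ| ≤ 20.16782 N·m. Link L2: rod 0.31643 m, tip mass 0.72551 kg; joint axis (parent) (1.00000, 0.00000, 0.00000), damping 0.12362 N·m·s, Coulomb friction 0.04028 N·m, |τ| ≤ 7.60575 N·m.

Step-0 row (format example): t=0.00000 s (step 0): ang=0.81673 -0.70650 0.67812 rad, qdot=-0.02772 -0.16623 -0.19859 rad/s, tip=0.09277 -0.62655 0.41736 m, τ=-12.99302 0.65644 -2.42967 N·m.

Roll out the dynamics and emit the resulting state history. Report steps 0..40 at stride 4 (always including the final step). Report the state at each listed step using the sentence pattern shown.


t=0.08000 s (step 4): ang=0.75970 -0.73494 0.75071 rad, qdot=-1.12296 -0.33132 1.34835 rad/s, tip=0.09359 -0.60526 0.43362 m, τ=-9.01785 0.57496 -2.00512 N·m.
t=0.16000 s (step 8): ang=0.65944 -0.75148 0.85666 rad, qdot=-1.32570 -0.08922 1.25663 rad/s, tip=0.08890 -0.56531 0.46570 m, τ=-6.75160 0.46006 -1.62932 N·m.
t=0.24000 s (step 12): ang=0.55391 -0.75224 0.94976 rad, qdot=-1.29485 0.04978 1.08035 rad/s, tip=0.08297 -0.51933 0.49971 m, τ=-5.44004 0.38946 -1.49913 N·m.
t=0.32000 s (step 16): ang=0.45466 -0.74543 1.02979 rad, qdot=-1.18178 0.11351 0.92921 rad/s, tip=0.07709 -0.47310 0.52884 m, τ=-4.59418 0.33301 -1.49089 N·m.
t=0.40000 s (step 20): ang=0.36564 -0.73504 1.09889 rad, qdot=-1.04463 0.14255 0.80621 rad/s, tip=0.07154 -0.42974 0.55142 m, τ=-3.99032 0.27721 -1.53595 N·m.
t=0.48000 s (step 24): ang=0.28765 -0.72313 1.15912 rad, qdot=-0.90792 0.15417 0.70578 rad/s, tip=0.06633 -0.39073 0.56781 m, τ=-3.52653 0.22243 -1.60059 N·m.
t=0.56000 s (step 28): ang=0.22022 -0.71066 1.21203 rad, qdot=-0.78162 0.15803 0.62175 rad/s, tip=0.06145 -0.35657 0.57908 m, τ=-3.15421 0.17017 -1.66917 N·m.
t=0.64000 s (step 32): ang=0.16233 -0.69804 1.25874 rad, qdot=-0.66925 0.15867 0.54986 rad/s, tip=0.05689 -0.32719 0.58637 m, τ=-2.84798 0.12164 -1.73494 N·m.
t=0.72000 s (step 36): ang=0.11284 -0.68543 1.30011 rad, qdot=-0.57132 0.15804 0.48733 rad/s, tip=0.05265 -0.30223 0.59069 m, τ=-2.59287 0.07737 -1.79532 N·m.
t=0.80000 s (step 40): ang=0.07064 -0.67290 1.33680 rad, qdot=-0.48704 0.15693 0.43226 rad/s, tip=0.04873 -0.28121 0.59286 m.


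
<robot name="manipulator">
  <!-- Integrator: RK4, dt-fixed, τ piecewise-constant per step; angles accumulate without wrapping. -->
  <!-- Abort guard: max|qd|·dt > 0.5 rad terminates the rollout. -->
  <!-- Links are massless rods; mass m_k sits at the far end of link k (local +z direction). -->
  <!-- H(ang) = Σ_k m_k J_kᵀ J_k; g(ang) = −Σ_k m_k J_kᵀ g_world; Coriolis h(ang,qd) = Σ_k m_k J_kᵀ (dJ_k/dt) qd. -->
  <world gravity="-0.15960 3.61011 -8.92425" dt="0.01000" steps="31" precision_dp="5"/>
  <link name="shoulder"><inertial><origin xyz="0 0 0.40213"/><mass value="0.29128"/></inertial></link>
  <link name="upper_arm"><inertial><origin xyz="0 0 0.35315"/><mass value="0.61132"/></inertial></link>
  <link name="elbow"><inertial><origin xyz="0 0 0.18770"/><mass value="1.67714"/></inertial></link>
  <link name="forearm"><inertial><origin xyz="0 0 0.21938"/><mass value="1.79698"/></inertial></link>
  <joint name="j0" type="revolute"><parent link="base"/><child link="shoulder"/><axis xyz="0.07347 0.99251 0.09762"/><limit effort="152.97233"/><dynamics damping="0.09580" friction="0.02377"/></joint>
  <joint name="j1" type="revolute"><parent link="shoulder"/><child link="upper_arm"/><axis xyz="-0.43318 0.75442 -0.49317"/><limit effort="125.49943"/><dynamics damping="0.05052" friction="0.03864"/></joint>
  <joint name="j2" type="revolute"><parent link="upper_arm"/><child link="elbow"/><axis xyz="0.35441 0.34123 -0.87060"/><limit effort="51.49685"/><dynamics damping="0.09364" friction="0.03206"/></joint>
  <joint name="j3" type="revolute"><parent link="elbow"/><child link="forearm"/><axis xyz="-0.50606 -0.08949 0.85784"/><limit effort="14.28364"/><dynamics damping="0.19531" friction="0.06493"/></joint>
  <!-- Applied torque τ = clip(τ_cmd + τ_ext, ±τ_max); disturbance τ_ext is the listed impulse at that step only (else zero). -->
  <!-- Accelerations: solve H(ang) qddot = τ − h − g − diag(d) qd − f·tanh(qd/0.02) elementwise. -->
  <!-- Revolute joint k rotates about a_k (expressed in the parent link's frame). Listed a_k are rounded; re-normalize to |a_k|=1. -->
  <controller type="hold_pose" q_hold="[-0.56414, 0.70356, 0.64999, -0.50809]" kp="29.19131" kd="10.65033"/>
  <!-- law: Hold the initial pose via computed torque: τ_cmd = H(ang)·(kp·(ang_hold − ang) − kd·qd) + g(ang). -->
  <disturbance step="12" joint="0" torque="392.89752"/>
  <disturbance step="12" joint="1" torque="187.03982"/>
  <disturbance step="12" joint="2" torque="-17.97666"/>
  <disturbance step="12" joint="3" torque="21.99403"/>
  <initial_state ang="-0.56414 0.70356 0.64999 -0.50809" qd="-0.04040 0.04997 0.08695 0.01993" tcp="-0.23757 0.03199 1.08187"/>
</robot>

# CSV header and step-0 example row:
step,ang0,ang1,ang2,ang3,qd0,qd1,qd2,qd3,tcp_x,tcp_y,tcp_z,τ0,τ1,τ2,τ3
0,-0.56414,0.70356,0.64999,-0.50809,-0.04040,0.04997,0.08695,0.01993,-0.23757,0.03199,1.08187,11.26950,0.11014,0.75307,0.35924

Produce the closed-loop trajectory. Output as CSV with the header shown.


step,ang0,ang1,ang2,ang3,qd0,qd1,qd2,qd3,tcp_x,tcp_y,tcp_z,τ0,τ1,τ2,τ3
1,-0.56449,0.70397,0.65069,-0.50811,-0.03044,0.03267,0.06002,0.00486,-0.23777,0.03195,1.08177,11.20870,0.08875,0.76034,0.35647
2,-0.56475,0.70423,0.65116,-0.50820,-0.02233,0.01837,0.03894,-0.00121,-0.23795,0.03193,1.08170,11.15243,0.06808,0.76708,0.35326
3,-0.56494,0.70436,0.65146,-0.50824,-0.01647,0.00780,0.02458,0.00386,-0.23811,0.03191,1.08164,11.10045,0.04744,0.77330,0.34927
4,-0.56508,0.70441,0.65162,-0.50832,-0.01244,0.00202,0.01439,0.00154,-0.23826,0.03190,1.08160,11.05246,0.02666,0.77815,0.34635
5,-0.56518,0.70441,0.65171,-0.50838,-0.00994,-0.00099,0.00915,0.00476,-0.23838,0.03190,1.08157,11.00809,0.00635,0.78204,0.34327
6,-0.56527,0.70439,0.65175,-0.50845,-0.00815,-0.00206,0.00571,0.00348,-0.23849,0.03190,1.08155,10.96700,-0.01303,0.78501,0.34092
7,-0.56534,0.70437,0.65178,-0.50851,-0.00689,-0.00240,0.00416,0.00469,-0.23859,0.03190,1.08153,10.92890,-0.03124,0.78746,0.33859
8,-0.56540,0.70434,0.65178,-0.50857,-0.00583,-0.00230,0.00307,0.00442,-0.23867,0.03190,1.08151,10.89356,-0.04824,0.78953,0.33658
9,-0.56545,0.70432,0.65178,-0.50863,-0.00496,-0.00207,0.00253,0.00478,-0.23875,0.03190,1.08150,10.86076,-0.06403,0.79134,0.33470
10,-0.56549,0.70430,0.65177,-0.50868,-0.00418,-0.00178,0.00214,0.00480,-0.23881,0.03191,1.08149,10.83034,-0.07869,0.79295,0.33300
11,-0.56552,0.70429,0.65176,-0.50874,-0.00348,-0.00150,0.00191,0.00492,-0.23886,0.03191,1.08148,10.80212,-0.09227,0.79441,0.33143
12,-0.56555,0.70427,0.65175,-0.50880,-0.00285,-0.00123,0.00174,0.00497,-0.23890,0.03191,1.08147,152.97233,125.49943,-17.18094,14.28364
13,-0.58224,0.74381,0.66881,-0.49683,-3.28669,7.78984,2.86223,2.07325,-0.23479,0.03349,1.07789,-4.71960,-13.71387,2.81703,-1.16197
14,-0.61242,0.81522,0.68563,-0.48384,-2.76452,6.51818,0.66579,0.63886,-0.22713,0.03654,1.07105,-3.73992,-12.74210,2.83633,-1.04037
15,-0.63792,0.87501,0.68511,-0.48178,-2.34355,5.45887,-0.65251,-0.11892,-0.22041,0.03937,1.06496,-2.83685,-11.83607,2.78038,-0.94287
16,-0.65957,0.92503,0.67458,-0.48439,-1.99246,4.56252,-1.38205,-0.35759,-0.21443,0.04190,1.05958,-2.00141,-11.00057,2.68578,-0.87424
17,-0.67797,0.96681,0.65867,-0.48830,-1.69073,3.80555,-1.74897,-0.39623,-0.20908,0.04412,1.05488,-1.22168,-10.22855,2.57556,-0.81649
18,-0.69355,1.00160,0.64036,-0.49202,-1.42889,3.16391,-1.87923,-0.32996,-0.20430,0.04603,1.05080,-0.48792,-9.51038,2.46048,-0.76521
19,-0.70668,1.03047,0.62154,-0.49481,-1.20041,2.61770,-1.85997,-0.21897,-0.20006,0.04767,1.04729,0.20648,-8.83751,2.34689,-0.71729
20,-0.71767,1.05428,0.60341,-0.49643,-1.00031,2.15043,-1.75088,-0.09868,-0.19633,0.04907,1.04431,0.86559,-8.20333,2.23851,-0.67090
21,-0.72679,1.07375,0.58665,-0.49689,-0.82438,1.75017,-1.59632,-0.00881,-0.19306,0.05028,1.04181,1.49183,-7.60314,2.13744,-0.62339
22,-0.73425,1.08951,0.57151,-0.49678,-0.66899,1.40821,-1.42935,0.01145,-0.19026,0.05134,1.03974,2.08647,-7.03381,2.04432,-0.57126
23,-0.74025,1.10210,0.55805,-0.49673,-0.53203,1.11070,-1.25418,0.02540,-0.18791,0.05228,1.03805,2.65039,-6.49335,1.95921,-0.51945
24,-0.74496,1.11191,0.54633,-0.49660,-0.41115,0.85075,-1.08159,0.03132,-0.18597,0.05312,1.03673,3.18452,-5.98048,1.88233,-0.46862
25,-0.74853,1.11928,0.53629,-0.49644,-0.30433,0.62271,-0.91798,0.02972,-0.18441,0.05388,1.03572,3.68971,-5.49442,1.81345,-0.41914
26,-0.75110,1.12451,0.52784,-0.49630,-0.20992,0.42150,-0.76545,0.02854,-0.18318,0.05458,1.03500,4.16684,-5.03464,1.75211,-0.37189
27,-0.75278,1.12784,0.52086,-0.49617,-0.12642,0.24353,-0.62610,0.02726,-0.18227,0.05522,1.03455,4.61688,-4.60072,1.69776,-0.32701
28,-0.75367,1.12950,0.51519,-0.49605,-0.05258,0.08587,-0.50074,0.02585,-0.18164,0.05583,1.03433,5.04087,-4.19227,1.64980,-0.28461
29,-0.75387,1.12968,0.51071,-0.49595,0.01165,-0.05177,-0.39074,0.02234,-0.18126,0.05641,1.03433,5.44096,-3.81116,1.60757,-0.24474
30,-0.75348,1.12859,0.50724,-0.49589,0.06531,-0.16826,-0.29658,0.01940,-0.18111,0.05695,1.03450,5.82080,-3.46060,1.57037,-0.20783
31,-0.75259,1.12640,0.50466,-0.49586,0.11256,-0.27132,-0.21472,0.01636,-0.18115,0.05747,1.03483,,,,
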